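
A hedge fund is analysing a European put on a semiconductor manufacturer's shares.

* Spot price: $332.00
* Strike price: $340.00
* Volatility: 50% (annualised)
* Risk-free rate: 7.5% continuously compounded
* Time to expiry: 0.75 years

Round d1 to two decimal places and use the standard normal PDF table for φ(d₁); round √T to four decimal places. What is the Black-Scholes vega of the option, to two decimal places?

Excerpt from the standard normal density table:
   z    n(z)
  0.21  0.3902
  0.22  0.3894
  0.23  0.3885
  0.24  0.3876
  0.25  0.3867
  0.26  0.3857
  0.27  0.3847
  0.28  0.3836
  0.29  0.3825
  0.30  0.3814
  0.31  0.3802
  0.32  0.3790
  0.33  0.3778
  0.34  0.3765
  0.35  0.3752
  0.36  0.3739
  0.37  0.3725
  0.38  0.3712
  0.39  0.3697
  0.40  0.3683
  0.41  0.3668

T = 0.75;  σ√T = 0.4330
d₁ = [ln(332/340) + (0.075 + ½·0.5²)·0.75] / (σ√T) = (-0.0238 + 0.1500) / 0.4330 = 0.2914 which rounds to 0.29
√T = √0.75 = 0.8660
φ(d₁) = φ(0.29) = 0.3825
vega = S·φ(d₁)·√T = 332·0.3825·0.8660 = 109.9733

109.97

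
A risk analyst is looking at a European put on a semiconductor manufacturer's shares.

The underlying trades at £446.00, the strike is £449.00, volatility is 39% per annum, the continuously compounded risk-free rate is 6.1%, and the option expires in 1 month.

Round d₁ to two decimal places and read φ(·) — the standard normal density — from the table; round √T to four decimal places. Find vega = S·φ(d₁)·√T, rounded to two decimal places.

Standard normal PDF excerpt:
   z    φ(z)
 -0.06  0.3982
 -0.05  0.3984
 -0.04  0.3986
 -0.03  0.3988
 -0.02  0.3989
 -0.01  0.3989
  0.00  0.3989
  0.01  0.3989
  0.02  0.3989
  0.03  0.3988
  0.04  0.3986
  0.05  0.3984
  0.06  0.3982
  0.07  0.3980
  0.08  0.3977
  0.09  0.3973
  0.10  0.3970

51.32

T = 0.08333;  σ√T = 0.1126
d₁ = [ln(446/449) + (0.061 + ½·0.39²)·0.08333] / (σ√T) = (-0.0067 + 0.0114) / 0.1126 = 0.0419 → 0.04
√T = √0.08333 = 0.2887
φ(d₁) = φ(0.04) = 0.3986
vega = S·φ(d₁)·√T = 446·0.3986·0.2887 = 51.3238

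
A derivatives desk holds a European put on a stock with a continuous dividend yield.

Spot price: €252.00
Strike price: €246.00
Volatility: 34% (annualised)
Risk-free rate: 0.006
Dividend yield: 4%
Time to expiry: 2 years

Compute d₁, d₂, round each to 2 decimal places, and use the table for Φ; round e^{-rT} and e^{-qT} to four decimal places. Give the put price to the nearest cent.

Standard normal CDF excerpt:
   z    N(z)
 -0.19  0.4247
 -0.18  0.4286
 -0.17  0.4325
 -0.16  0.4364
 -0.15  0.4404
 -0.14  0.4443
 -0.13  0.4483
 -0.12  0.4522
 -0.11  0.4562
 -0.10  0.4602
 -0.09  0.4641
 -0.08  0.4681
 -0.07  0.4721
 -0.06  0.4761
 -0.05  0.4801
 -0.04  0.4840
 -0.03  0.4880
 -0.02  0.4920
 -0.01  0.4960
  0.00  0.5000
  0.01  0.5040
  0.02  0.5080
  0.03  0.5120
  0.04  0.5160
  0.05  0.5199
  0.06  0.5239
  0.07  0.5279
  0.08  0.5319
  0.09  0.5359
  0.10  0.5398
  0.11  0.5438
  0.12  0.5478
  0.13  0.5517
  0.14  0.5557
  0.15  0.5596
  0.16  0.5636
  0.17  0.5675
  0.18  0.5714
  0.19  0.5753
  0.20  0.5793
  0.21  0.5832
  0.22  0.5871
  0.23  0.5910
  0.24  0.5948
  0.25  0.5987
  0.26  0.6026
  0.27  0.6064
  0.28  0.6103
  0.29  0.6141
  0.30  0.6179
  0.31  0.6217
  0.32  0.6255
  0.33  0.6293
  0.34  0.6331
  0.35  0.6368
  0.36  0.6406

σ√T = 0.34·√2 = 0.4808
d₁ = [ln(252/246) + (0.006 − 0.04 + 0.34²/2)·2] / 0.4808 = [0.0241 + 0.0476] / 0.4808 = 0.1491 ≈ 0.15
d₂ = d₁ − σ√T = 0.1491 − 0.4808 = -0.3317 ≈ -0.33
exp(−qT) = exp(−0.04·2) = 0.9231;  exp(−rT) = exp(−0.006·2) = 0.9881
P = 246·0.9881·N(0.33) − 252·0.9231·N(-0.15) = 246·0.9881·0.6293 − 252·0.9231·0.4404 = 152.9656 − 102.4464 = 50.5192

€50.52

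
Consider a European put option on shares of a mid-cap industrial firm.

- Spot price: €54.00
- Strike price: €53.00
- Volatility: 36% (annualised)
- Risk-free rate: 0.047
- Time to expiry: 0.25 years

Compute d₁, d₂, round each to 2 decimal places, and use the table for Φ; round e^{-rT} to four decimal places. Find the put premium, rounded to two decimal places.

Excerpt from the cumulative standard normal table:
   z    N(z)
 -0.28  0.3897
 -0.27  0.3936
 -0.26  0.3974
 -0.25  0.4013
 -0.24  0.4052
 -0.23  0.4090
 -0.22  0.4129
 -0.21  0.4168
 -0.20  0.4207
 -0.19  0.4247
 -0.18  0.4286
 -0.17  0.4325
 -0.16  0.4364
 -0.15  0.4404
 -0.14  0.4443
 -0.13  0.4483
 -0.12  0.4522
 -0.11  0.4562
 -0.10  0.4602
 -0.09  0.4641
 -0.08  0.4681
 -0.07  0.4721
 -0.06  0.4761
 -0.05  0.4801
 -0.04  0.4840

T = 0.25;  σ√T = 0.1800
d₁ = [ln(54/53) + (0.047 + 0.36²/2)·0.25] / 0.1800 = [0.0187 + 0.0279] / 0.1800 = 0.2591 ⇒ 0.26
d₂ = d₁ − σ√T = 0.2591 − 0.1800 = 0.0791 ⇒ 0.08
e^(−rT) = e^(−0.047·0.25) = 0.9883
N(−d₂) = N(-0.08) = 0.4681;  N(−d₁) = N(-0.26) = 0.3974
P = 53·0.9883·0.4681 − 54·0.3974 = 24.5190 − 21.4596 = 3.0594

€3.06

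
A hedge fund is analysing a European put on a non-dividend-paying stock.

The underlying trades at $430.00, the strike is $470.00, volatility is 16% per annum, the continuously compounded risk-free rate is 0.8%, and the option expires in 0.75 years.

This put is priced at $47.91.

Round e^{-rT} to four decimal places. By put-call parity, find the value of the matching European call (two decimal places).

exp(−rT) = exp(−0.008·0.75) = 0.9940
Put-call parity: C − P = S − K·e^(−rT) = 430 − 470·0.9940 = 430 − 467.1800 = -37.1800
C = P + (C − P) = 47.91 + (-37.1800) = 10.7300

$10.73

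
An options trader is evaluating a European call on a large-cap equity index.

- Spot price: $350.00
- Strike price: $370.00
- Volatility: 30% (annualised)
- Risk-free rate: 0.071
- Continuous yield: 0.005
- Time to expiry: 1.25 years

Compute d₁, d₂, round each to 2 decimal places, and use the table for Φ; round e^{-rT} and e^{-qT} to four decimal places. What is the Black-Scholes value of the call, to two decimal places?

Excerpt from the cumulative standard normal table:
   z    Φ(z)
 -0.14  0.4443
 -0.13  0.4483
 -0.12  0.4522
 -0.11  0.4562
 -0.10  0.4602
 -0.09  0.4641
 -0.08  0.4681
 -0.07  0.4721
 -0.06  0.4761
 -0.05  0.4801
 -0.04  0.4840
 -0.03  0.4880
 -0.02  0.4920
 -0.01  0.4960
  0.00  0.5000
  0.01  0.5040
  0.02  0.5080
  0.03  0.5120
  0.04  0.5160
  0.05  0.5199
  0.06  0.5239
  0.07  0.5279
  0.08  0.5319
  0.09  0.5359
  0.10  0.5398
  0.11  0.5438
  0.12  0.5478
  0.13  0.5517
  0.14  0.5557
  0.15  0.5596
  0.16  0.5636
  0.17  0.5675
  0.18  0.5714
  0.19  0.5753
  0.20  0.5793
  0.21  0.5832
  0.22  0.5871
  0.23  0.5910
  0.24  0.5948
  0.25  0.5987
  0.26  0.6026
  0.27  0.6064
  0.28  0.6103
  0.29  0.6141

T = 1.25;  σ√T = 0.3354
d₁ = [ln(350/370) + (0.071 − 0.005 + 0.3²/2)·1.25] / 0.3354 = [-0.0556 + 0.1387] / 0.3354 = 0.2480 → 0.25
d₂ = d₁ − σ√T = 0.2480 − 0.3354 = -0.0874 → -0.09
exp(−qT) = exp(−0.005·1.25) = 0.9938;  exp(−rT) = exp(−0.071·1.25) = 0.9151
C = 350·0.9938·N(0.25) − 370·0.9151·N(-0.09) = 350·0.9938·0.5987 − 370·0.9151·0.4641 = 208.2458 − 157.1382 = 51.1076

$51.11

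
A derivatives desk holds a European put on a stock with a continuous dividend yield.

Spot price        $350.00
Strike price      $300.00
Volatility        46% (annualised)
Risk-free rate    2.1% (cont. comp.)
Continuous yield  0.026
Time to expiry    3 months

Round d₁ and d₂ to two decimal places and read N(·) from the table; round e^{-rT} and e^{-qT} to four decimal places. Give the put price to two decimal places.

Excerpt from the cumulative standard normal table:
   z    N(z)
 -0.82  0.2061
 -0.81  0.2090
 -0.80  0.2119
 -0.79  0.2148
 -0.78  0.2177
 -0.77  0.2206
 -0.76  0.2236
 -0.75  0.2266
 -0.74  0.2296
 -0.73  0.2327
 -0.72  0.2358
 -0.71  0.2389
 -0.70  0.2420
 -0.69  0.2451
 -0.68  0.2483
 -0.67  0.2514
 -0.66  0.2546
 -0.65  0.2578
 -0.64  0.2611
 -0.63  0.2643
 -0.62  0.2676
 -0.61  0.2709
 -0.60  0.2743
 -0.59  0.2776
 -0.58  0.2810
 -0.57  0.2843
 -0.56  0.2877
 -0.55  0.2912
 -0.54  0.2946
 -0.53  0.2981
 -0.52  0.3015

$11.21

σ√T = 0.46 × 0.5000 = 0.2300
ln(S/K) + (r − q + σ²/2)T = ln(350/300) + (0.021 − 0.026 + 0.46²/2)·0.25 = 0.1542 + 0.0252 = 0.1794
d₁ = 0.1794 / 0.2300 = 0.7798 which rounds to 0.78
d₂ = d₁ − σ√T = 0.7798 − 0.2300 = 0.5498 which rounds to 0.55
exp(−qT) = exp(−0.026·0.25) = 0.9935;  exp(−rT) = exp(−0.021·0.25) = 0.9948
P = 300·0.9948·N(-0.55) − 350·0.9935·N(-0.78) = 300·0.9948·0.2912 − 350·0.9935·0.2177 = 86.9057 − 75.6997 = 11.2060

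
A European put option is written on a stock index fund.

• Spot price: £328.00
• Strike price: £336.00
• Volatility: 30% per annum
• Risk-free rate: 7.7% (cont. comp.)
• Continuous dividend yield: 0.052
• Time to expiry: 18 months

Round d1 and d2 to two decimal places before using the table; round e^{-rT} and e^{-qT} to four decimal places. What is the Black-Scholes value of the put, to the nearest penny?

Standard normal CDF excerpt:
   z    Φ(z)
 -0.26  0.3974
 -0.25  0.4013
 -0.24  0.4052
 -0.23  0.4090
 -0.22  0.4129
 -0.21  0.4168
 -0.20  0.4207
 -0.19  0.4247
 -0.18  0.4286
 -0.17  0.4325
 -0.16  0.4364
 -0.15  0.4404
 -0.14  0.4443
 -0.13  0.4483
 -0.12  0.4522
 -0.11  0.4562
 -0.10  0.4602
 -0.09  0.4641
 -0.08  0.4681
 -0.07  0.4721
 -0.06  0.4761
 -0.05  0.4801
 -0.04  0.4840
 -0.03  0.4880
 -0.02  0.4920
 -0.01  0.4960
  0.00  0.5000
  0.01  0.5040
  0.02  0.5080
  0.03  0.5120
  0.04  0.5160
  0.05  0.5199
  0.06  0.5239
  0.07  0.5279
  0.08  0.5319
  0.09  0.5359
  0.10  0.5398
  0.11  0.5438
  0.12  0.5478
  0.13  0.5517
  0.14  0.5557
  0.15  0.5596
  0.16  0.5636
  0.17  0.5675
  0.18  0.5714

£42.24

σ√T = 0.3·√1.5 = 0.3674
d₁ = [ln(328/336) + (0.077 − 0.052 + ½·0.3²)·1.5] / (σ√T) = (-0.0241 + 0.1050) / 0.3674 = 0.2202 ⇒ 0.22
d₂ = 0.2202 − 0.3674 = -0.1472 ⇒ -0.15
e^(−qT) = e^(−0.052·1.5) = 0.9250;  e^(−rT) = e^(−0.077·1.5) = 0.8909
P = 336·0.8909·N(0.15) − 328·0.9250·N(-0.22) = 336·0.8909·0.5596 − 328·0.9250·0.4129 = 167.5120 − 125.2739 = 42.2381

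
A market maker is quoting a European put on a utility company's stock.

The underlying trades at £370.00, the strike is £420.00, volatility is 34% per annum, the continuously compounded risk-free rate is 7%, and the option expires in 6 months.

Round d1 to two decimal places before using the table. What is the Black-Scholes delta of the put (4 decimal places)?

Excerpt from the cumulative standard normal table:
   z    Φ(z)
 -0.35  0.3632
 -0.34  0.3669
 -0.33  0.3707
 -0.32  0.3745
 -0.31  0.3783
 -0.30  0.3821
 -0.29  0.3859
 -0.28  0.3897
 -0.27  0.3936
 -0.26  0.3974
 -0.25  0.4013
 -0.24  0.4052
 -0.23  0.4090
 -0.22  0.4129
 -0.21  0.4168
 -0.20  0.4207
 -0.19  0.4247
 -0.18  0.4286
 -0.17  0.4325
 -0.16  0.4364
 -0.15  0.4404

T = 0.5;  σ√T = 0.2404
d₁ = [ln(370/420) + (0.07 + 0.34²/2)·0.5] / 0.2404 = [-0.1268 + 0.0639] / 0.2404 = -0.2614 ≈ -0.26
N(d₁) = N(-0.26) = 0.3974
Δ_put = N(d₁) − 1 = 0.3974 − 1 = -0.6026

-0.6026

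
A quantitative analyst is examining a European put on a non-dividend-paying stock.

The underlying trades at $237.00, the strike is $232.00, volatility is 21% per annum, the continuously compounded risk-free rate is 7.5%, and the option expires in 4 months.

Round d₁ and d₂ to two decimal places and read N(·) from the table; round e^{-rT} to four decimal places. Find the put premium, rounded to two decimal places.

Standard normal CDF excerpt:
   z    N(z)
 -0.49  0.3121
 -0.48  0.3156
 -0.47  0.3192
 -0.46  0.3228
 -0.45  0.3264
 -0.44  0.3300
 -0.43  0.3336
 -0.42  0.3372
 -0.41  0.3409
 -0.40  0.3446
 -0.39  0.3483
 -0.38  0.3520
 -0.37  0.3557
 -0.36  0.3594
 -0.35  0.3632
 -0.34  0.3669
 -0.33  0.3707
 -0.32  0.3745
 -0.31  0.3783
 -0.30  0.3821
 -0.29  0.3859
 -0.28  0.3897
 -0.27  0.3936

σ√T = 0.21 × 0.5774 = 0.1212
d₁ = [ln(237/232) + (0.075 + ½·0.21²)·0.3333] / (σ√T) = (0.0213 + 0.0323) / 0.1212 = 0.4427 ≈ 0.44
d₂ = 0.4427 − 0.1212 = 0.3214 ≈ 0.32
exp(−rT) = exp(−0.075·0.3333) = 0.9753
P = 232·0.9753·N(-0.32) − 237·N(-0.44) = 232·0.9753·0.3745 − 237·0.3300 = 84.7380 − 78.2100 = 6.5280

$6.53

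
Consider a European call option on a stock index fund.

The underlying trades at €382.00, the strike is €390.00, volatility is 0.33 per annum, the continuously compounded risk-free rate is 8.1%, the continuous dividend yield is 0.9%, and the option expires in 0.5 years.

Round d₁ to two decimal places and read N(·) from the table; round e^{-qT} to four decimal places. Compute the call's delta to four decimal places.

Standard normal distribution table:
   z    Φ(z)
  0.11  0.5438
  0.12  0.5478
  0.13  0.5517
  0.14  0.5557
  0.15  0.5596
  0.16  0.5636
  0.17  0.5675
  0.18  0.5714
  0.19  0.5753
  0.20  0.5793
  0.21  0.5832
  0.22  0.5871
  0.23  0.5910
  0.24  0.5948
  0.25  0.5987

0.5688

σ√T = 0.33·√0.5 = 0.2333
ln(S/K) + (r − q + σ²/2)T = ln(382/390) + (0.081 − 0.009 + 0.33²/2)·0.5 = -0.0207 + 0.0632 = 0.0425
d₁ = 0.0425 / 0.2333 = 0.1821 ⇒ 0.18
N(d₁) = N(0.18) = 0.5714
Δ_call = exp(−qT)·N(d₁) = 0.9955·0.5714 = 0.5688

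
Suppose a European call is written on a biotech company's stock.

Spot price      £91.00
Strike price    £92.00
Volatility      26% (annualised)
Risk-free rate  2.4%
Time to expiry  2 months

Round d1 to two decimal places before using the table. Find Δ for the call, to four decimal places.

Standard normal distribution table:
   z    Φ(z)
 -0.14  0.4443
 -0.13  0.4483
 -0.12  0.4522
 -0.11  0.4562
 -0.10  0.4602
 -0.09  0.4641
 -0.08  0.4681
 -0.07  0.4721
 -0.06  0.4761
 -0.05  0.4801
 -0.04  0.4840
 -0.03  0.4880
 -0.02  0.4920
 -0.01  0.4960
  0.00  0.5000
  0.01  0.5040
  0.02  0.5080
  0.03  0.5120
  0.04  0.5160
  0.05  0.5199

0.4960

T = 0.1667;  σ√T = 0.1061
d₁ = [ln(91/92) + (0.024 + ½·0.26²)·0.1667] / (σ√T) = (-0.0109 + 0.0096) / 0.1061 = -0.0122 ≈ -0.01
N(d₁) = N(-0.01) = 0.4960
Δ_call = N(d₁) = 0.4960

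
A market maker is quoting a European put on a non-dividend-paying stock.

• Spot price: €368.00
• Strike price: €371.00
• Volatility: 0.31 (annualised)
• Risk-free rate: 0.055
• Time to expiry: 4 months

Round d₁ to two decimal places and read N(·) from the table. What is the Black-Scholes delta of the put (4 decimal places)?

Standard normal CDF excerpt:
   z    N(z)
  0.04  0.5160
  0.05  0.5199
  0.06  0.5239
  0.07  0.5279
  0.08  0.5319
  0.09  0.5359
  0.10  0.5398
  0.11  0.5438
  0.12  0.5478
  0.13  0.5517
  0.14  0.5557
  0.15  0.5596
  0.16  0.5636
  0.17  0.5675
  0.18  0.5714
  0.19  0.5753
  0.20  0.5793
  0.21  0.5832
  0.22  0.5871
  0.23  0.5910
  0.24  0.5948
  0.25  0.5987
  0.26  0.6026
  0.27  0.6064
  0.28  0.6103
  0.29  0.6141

σ√T = 0.31 × 0.5774 = 0.1790
d₁ = [ln(368/371) + (0.055 + ½·0.31²)·0.3333] / (σ√T) = (-0.0081 + 0.0343) / 0.1790 = 0.1466 → 0.15
N(d₁) = N(0.15) = 0.5596
Δ_put = N(d₁) − 1 = 0.5596 − 1 = -0.4404

-0.4404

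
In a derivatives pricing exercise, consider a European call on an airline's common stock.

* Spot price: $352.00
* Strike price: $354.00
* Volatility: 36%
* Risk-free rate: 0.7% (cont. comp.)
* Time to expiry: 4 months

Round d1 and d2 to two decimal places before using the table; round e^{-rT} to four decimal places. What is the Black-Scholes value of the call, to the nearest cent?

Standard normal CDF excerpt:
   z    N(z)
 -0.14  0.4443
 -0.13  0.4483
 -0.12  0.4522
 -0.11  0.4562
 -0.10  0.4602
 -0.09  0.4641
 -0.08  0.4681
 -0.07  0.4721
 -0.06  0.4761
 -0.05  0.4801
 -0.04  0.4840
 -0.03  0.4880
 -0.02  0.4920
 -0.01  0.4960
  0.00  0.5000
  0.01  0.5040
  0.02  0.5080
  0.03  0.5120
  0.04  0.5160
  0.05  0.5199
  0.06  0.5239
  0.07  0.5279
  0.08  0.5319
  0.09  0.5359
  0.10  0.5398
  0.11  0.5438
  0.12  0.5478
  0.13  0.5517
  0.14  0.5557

σ√T = 0.36·√0.3333 = 0.2078
d₁ = [ln(352/354) + (0.007 + ½·0.36²)·0.3333] / (σ√T) = (-0.0057 + 0.0239) / 0.2078 = 0.0879 ⇒ 0.09
d₂ = 0.0879 − 0.2078 = -0.1200 ⇒ -0.12
exp(−rT) = exp(−0.007·0.3333) = 0.9977
N(d₁) = N(0.09) = 0.5359;  N(d₂) = N(-0.12) = 0.4522
C = 352·0.5359 − 354·0.9977·0.4522 = 188.6368 − 159.7106 = 28.9262

$28.93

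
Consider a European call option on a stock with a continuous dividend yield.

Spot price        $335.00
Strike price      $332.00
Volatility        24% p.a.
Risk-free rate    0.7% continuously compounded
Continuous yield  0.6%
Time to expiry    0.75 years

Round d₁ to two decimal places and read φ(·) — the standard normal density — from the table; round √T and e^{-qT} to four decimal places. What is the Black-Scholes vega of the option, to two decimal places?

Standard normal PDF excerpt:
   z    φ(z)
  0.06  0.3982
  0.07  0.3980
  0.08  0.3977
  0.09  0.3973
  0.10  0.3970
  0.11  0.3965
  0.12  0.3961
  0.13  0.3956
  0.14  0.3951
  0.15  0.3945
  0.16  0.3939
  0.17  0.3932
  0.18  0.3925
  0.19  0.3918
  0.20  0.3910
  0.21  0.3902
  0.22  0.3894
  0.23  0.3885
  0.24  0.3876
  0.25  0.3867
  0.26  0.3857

113.93

σ√T = 0.24·√0.75 = 0.2078
d₁ = [ln(335/332) + (0.007 − 0.006 + ½·0.24²)·0.75] / (σ√T) = (0.0090 + 0.0224) / 0.2078 = 0.1508 ≈ 0.15
√T = √0.75 = 0.8660
φ(d₁) = φ(0.15) = 0.3945
e^(−qT) = e^(−0.006·0.75) = 0.9955
vega = S·e^(−qT)·φ(d₁)·√T = 335·0.9955·0.3945·0.8660 = 113.9334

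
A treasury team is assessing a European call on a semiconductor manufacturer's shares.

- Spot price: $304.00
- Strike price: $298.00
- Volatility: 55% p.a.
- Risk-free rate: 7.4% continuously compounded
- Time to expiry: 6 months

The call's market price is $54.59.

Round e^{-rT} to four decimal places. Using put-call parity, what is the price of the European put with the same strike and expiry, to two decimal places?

e^(−rT) = e^(−0.074·0.5) = 0.9637
Put-call parity: C − P = S − K·e^(−rT) = 304 − 298·0.9637 = 304 − 287.1826 = 16.8174
P = C − (C − P) = 54.59 − (16.8174) = 37.7726

$37.77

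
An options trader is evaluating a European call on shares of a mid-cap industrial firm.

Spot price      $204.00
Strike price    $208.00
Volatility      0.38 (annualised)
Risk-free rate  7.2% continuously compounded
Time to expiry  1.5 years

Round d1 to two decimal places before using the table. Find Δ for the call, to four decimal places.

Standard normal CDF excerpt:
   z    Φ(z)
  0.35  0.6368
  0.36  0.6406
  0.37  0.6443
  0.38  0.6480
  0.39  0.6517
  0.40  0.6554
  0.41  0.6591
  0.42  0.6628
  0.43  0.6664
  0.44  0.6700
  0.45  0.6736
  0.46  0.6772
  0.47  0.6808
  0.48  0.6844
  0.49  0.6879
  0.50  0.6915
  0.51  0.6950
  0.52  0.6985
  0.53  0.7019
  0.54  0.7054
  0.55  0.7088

σ√T = 0.38·√1.5 = 0.4654
d₁ = [ln(204/208) + (0.072 + 0.38²/2)·1.5] / 0.4654 = [-0.0194 + 0.2163] / 0.4654 = 0.4230 ≈ 0.42
N(d₁) = N(0.42) = 0.6628
Δ_call = N(d₁) = 0.6628

0.6628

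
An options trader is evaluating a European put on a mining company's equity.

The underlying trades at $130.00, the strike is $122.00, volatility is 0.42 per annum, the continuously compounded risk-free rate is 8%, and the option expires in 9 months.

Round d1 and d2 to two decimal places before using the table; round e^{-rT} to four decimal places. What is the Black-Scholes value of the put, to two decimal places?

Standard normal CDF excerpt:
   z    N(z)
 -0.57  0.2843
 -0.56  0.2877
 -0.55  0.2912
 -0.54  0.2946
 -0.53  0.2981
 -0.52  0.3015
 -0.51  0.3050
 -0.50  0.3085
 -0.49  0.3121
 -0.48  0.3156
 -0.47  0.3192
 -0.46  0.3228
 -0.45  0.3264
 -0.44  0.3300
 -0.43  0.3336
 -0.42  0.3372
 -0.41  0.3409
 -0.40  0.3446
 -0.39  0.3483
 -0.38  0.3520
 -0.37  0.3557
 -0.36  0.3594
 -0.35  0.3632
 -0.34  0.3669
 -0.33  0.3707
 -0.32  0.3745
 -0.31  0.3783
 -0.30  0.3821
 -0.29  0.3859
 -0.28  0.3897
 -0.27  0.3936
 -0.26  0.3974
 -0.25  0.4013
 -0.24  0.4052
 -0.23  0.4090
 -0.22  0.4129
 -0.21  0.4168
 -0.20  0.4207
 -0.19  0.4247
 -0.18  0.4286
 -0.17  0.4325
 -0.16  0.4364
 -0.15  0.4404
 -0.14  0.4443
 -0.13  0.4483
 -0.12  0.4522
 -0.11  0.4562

σ√T = 0.42·√0.75 = 0.3637
d₁ = [ln(130/122) + (0.08 + 0.42²/2)·0.75] / 0.3637 = [0.0635 + 0.1261] / 0.3637 = 0.5214 → 0.52
d₂ = d₁ − σ√T = 0.5214 − 0.3637 = 0.1577 → 0.16
e^(−rT) = e^(−0.08·0.75) = 0.9418
N(−d₂) = N(-0.16) = 0.4364;  N(−d₁) = N(-0.52) = 0.3015
P = 122·0.9418·0.4364 − 130·0.3015 = 50.1422 − 39.1950 = 10.9472

$10.95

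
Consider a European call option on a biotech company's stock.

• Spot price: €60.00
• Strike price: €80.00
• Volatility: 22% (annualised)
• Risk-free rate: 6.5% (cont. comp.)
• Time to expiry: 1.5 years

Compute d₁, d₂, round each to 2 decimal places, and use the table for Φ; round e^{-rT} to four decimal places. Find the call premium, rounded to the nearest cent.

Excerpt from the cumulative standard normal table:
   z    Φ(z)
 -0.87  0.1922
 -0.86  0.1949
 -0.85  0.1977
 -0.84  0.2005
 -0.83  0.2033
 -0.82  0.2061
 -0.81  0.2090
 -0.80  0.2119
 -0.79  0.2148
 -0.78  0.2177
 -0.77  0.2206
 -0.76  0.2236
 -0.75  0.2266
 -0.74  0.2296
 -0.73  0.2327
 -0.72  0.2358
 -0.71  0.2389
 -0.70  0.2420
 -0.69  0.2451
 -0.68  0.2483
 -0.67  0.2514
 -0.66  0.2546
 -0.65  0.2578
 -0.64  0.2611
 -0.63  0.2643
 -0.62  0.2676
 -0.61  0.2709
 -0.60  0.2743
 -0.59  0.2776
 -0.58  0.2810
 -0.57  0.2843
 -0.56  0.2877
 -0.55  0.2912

σ√T = 0.22·√1.5 = 0.2694
d₁ = [ln(60/80) + (0.065 + 0.22²/2)·1.5] / 0.2694 = [-0.2877 + 0.1338] / 0.2694 = -0.5711 which rounds to -0.57
d₂ = d₁ − σ√T = -0.5711 − 0.2694 = -0.8406 which rounds to -0.84
e^(−rT) = e^(−0.065·1.5) = 0.9071
N(d₁) = N(-0.57) = 0.2843;  N(d₂) = N(-0.84) = 0.2005
C = 60·0.2843 − 80·0.9071·0.2005 = 17.0580 − 14.5499 = 2.5081

€2.51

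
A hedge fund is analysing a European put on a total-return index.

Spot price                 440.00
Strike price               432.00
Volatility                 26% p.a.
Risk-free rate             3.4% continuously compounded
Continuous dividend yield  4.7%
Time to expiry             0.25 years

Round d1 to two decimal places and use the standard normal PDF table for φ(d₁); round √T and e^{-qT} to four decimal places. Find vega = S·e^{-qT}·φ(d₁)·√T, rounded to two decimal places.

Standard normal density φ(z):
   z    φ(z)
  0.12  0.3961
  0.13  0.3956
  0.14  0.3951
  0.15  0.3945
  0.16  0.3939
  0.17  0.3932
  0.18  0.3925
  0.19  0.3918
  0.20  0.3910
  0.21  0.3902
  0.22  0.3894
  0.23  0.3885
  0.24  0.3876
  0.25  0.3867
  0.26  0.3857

85.34

σ√T = 0.26 × 0.5000 = 0.1300
d₁ = [ln(440/432) + (0.034 − 0.047 + 0.26²/2)·0.25] / 0.1300 = [0.0183 + 0.0052] / 0.1300 = 0.1811 ⇒ 0.18
√T = √0.25 = 0.5000
φ(d₁) = φ(0.18) = 0.3925
e^(−qT) = e^(−0.047·0.25) = 0.9883
vega = S·e^(−qT)·φ(d₁)·√T = 440·0.9883·0.3925·0.5000 = 85.3397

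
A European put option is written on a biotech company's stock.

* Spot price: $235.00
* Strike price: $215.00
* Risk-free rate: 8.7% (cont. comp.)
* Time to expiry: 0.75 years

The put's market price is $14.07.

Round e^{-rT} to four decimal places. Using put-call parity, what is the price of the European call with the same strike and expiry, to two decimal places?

$47.66

exp(−rT) = exp(−0.087·0.75) = 0.9368
Put-call parity: C − P = S − K·e^(−rT) = 235 − 215·0.9368 = 235 − 201.4120 = 33.5880
C = P + (C − P) = 14.07 + (33.5880) = 47.6580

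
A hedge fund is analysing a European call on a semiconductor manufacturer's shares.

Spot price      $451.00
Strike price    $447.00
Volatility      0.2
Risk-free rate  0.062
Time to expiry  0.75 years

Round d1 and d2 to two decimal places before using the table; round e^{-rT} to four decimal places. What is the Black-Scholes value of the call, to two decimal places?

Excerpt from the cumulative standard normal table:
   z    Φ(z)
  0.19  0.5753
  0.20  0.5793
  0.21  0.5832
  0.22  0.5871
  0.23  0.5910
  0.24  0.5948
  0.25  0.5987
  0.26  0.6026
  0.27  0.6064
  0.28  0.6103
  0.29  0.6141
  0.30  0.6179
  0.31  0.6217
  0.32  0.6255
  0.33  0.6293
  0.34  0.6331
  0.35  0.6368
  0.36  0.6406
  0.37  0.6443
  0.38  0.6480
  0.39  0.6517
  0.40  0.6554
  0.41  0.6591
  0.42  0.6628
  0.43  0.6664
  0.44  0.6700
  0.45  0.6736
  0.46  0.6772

σ√T = 0.2 × 0.8660 = 0.1732
d₁ = [ln(451/447) + (0.062 + ½·0.2²)·0.75] / (σ√T) = (0.0089 + 0.0615) / 0.1732 = 0.4065 ⇒ 0.41
d₂ = 0.4065 − 0.1732 = 0.2333 ⇒ 0.23
exp(−rT) = exp(−0.062·0.75) = 0.9546
N(d₁) = N(0.41) = 0.6591;  N(d₂) = N(0.23) = 0.5910
C = 451·0.6591 − 447·0.9546·0.5910 = 297.2541 − 252.1834 = 45.0707

$45.07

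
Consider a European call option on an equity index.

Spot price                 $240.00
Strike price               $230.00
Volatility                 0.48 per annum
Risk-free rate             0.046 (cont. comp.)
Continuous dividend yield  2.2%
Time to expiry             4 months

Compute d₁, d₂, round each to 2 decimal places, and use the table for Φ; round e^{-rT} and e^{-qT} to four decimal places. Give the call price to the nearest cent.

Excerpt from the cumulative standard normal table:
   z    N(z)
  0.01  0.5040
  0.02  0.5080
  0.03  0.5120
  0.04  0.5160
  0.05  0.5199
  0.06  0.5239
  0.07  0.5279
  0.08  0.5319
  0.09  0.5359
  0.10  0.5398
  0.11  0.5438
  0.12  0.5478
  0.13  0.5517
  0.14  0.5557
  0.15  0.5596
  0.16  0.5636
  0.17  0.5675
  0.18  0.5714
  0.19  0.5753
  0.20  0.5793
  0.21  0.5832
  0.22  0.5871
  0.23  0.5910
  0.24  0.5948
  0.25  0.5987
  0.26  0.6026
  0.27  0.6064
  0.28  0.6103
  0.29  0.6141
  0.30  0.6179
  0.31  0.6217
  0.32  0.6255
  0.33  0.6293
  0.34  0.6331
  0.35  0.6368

σ√T = 0.48 × 0.5774 = 0.2771
d₁ = [ln(240/230) + (0.046 − 0.022 + 0.48²/2)·0.3333] / 0.2771 = [0.0426 + 0.0464] / 0.2771 = 0.3210 which rounds to 0.32
d₂ = d₁ − σ√T = 0.3210 − 0.2771 = 0.0439 which rounds to 0.04
e^(−qT) = e^(−0.022·0.3333) = 0.9927;  e^(−rT) = e^(−0.046·0.3333) = 0.9848
N(d₁) = N(0.32) = 0.6255;  N(d₂) = N(0.04) = 0.5160
C = 240·0.9927·0.6255 − 230·0.9848·0.5160 = 149.0241 − 116.8761 = 32.1481

$32.15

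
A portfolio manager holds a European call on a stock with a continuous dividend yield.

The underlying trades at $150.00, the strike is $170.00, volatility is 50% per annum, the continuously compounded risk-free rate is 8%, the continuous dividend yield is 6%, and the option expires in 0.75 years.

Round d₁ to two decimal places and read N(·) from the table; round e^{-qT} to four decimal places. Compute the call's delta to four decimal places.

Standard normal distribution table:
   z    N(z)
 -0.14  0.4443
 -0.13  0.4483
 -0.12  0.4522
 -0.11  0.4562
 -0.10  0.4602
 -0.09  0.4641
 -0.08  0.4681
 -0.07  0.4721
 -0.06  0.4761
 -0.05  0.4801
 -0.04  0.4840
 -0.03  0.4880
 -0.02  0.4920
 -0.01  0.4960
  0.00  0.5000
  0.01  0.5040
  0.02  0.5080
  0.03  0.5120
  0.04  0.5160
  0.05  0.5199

σ√T = 0.5 × 0.8660 = 0.4330
d₁ = [ln(150/170) + (0.08 − 0.06 + 0.5²/2)·0.75] / 0.4330 = [-0.1252 + 0.1088] / 0.4330 = -0.0379 → -0.04
N(d₁) = N(-0.04) = 0.4840
Δ_call = e^(−qT)·N(d₁) = 0.9560·0.4840 = 0.4627

0.4627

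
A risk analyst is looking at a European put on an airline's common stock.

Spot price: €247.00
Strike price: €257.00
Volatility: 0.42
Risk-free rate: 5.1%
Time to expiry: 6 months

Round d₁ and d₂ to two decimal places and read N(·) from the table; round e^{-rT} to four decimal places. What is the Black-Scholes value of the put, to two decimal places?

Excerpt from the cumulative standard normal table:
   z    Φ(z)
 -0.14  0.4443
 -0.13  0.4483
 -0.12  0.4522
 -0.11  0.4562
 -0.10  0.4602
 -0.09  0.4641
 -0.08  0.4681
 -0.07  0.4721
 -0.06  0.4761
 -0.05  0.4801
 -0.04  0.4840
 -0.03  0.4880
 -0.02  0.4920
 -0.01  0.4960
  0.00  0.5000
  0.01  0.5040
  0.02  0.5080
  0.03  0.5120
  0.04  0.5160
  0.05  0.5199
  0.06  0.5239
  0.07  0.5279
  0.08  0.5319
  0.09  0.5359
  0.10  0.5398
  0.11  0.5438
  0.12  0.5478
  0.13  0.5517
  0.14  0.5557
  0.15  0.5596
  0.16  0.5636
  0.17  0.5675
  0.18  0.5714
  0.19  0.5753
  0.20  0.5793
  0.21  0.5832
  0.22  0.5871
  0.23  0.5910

T = 0.5;  σ√T = 0.2970
d₁ = [ln(247/257) + (0.051 + 0.42²/2)·0.5] / 0.2970 = [-0.0397 + 0.0696] / 0.2970 = 0.1007 → 0.10
d₂ = d₁ − σ√T = 0.1007 − 0.2970 = -0.1963 → -0.20
e^(−rT) = e^(−0.051·0.5) = 0.9748
P = 257·0.9748·N(0.20) − 247·N(-0.10) = 257·0.9748·0.5793 − 247·0.4602 = 145.1283 − 113.6694 = 31.4589

€31.46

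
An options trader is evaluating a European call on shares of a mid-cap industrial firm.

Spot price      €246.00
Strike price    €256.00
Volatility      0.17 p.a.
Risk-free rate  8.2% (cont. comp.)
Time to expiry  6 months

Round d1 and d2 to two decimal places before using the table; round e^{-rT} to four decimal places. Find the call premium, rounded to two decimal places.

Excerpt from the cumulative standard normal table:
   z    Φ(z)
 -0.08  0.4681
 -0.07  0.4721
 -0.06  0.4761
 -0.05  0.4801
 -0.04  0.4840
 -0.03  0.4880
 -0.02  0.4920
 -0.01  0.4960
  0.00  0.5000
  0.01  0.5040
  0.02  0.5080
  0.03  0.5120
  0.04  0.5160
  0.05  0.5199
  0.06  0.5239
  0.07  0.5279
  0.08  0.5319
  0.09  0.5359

€11.90

T = 0.5;  σ√T = 0.1202
d₁ = [ln(246/256) + (0.082 + ½·0.17²)·0.5] / (σ√T) = (-0.0398 + 0.0482) / 0.1202 = 0.0697 which rounds to 0.07
d₂ = 0.0697 − 0.1202 = -0.0505 which rounds to -0.05
e^(−rT) = e^(−0.082·0.5) = 0.9598
C = 246·N(0.07) − 256·0.9598·N(-0.05) = 246·0.5279 − 256·0.9598·0.4801 = 129.8634 − 117.9648 = 11.8986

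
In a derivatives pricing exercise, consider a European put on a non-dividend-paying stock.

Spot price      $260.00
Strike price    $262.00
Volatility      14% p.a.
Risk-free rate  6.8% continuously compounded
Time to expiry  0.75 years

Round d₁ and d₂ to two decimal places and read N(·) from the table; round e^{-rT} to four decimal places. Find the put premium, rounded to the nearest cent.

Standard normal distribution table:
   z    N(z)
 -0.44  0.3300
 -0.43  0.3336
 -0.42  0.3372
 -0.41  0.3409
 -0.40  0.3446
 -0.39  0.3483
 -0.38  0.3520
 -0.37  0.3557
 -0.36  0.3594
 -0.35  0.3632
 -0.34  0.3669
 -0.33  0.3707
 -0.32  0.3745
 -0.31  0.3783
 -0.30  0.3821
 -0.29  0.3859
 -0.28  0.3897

T = 0.75;  σ√T = 0.1212
ln(S/K) + (r + σ²/2)T = ln(260/262) + (0.068 + 0.14²/2)·0.75 = -0.0077 + 0.0584 = 0.0507
d₁ = 0.0507 / 0.1212 = 0.4181 ⇒ 0.42
d₂ = d₁ − σ√T = 0.4181 − 0.1212 = 0.2968 ⇒ 0.30
exp(−rT) = exp(−0.068·0.75) = 0.9503
N(−d₂) = N(-0.30) = 0.3821;  N(−d₁) = N(-0.42) = 0.3372
P = 262·0.9503·0.3821 − 260·0.3372 = 95.1347 − 87.6720 = 7.4627

$7.46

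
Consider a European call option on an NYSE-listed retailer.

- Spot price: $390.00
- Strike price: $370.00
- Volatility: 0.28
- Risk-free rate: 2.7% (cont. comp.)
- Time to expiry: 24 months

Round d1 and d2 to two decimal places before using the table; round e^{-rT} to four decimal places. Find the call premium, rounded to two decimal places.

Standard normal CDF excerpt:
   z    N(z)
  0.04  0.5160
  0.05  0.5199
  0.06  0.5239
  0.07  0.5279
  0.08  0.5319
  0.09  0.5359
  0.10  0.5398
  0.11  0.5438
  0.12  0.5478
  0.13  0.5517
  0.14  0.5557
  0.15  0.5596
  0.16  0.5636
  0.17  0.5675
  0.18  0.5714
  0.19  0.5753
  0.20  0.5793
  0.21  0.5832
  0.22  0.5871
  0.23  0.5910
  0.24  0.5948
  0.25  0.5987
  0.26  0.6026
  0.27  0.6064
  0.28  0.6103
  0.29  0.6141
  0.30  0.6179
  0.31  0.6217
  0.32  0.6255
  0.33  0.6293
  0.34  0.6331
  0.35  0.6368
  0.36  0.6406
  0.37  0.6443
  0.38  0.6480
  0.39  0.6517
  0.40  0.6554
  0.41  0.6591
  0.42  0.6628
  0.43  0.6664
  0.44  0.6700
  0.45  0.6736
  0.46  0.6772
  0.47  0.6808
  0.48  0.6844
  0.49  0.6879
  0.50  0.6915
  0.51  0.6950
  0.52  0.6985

T = 2;  σ√T = 0.3960
d₁ = [ln(390/370) + (0.027 + 0.28²/2)·2] / 0.3960 = [0.0526 + 0.1324] / 0.3960 = 0.4673 which rounds to 0.47
d₂ = d₁ − σ√T = 0.4673 − 0.3960 = 0.0713 which rounds to 0.07
exp(−rT) = exp(−0.027·2) = 0.9474
C = 390·N(0.47) − 370·0.9474·N(0.07) = 390·0.6808 − 370·0.9474·0.5279 = 265.5120 − 185.0490 = 80.4630

$80.46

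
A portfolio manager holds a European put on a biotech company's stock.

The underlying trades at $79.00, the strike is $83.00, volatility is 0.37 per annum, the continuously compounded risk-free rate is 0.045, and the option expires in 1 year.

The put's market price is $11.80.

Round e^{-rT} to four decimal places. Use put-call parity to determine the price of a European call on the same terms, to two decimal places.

$11.45

e^(−rT) = e^(−0.045·1) = 0.9560
Put-call parity: C − P = S − K·e^(−rT) = 79 − 83·0.9560 = 79 − 79.3480 = -0.3480
C = P + (C − P) = 11.80 + (-0.3480) = 11.4520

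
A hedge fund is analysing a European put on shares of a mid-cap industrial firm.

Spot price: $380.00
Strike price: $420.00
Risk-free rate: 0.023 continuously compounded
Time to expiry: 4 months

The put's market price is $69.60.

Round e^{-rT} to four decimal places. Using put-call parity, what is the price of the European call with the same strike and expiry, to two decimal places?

$32.79

e^(−rT) = e^(−0.023·0.3333) = 0.9924
Put-call parity: C − P = S − K·e^(−rT) = 380 − 420·0.9924 = 380 − 416.8080 = -36.8080
C = P + (C − P) = 69.60 + (-36.8080) = 32.7920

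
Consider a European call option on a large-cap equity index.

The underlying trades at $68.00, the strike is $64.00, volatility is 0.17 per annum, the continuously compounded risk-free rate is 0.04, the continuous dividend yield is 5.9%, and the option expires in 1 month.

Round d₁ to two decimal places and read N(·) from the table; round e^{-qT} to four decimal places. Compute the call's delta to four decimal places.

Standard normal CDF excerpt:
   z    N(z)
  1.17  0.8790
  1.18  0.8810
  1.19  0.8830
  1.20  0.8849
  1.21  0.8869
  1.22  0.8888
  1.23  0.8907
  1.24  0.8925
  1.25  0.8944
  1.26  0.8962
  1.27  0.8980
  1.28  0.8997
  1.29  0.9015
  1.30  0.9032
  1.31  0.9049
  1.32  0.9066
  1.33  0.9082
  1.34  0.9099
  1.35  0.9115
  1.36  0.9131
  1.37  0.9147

σ√T = 0.17 × 0.2887 = 0.0491
ln(S/K) + (r − q + σ²/2)T = ln(68/64) + (0.04 − 0.059 + 0.17²/2)·0.08333 = 0.0606 − 0.0004 = 0.0602
d₁ = 0.0602 / 0.0491 = 1.2276 which rounds to 1.23
N(d₁) = N(1.23) = 0.8907
Δ_call = exp(−qT)·N(d₁) = 0.9951·0.8907 = 0.8863

0.8863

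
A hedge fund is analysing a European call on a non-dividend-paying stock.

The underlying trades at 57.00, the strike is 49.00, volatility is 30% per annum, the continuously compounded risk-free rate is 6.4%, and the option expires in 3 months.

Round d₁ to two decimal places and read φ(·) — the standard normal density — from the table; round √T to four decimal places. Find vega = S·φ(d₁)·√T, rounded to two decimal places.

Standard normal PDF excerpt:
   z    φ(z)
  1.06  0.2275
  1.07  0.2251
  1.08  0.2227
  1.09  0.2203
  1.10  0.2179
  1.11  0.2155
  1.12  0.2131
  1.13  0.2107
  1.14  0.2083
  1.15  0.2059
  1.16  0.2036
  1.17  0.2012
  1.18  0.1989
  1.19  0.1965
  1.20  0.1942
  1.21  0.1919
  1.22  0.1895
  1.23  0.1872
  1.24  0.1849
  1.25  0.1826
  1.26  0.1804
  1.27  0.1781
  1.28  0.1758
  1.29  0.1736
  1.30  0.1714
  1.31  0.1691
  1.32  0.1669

5.60

σ√T = 0.3 × 0.5000 = 0.1500
d₁ = [ln(57/49) + (0.064 + 0.3²/2)·0.25] / 0.1500 = [0.1512 + 0.0272] / 0.1500 = 1.1899 ≈ 1.19
√T = √0.25 = 0.5000
φ(d₁) = φ(1.19) = 0.1965
vega = S·φ(d₁)·√T = 57·0.1965·0.5000 = 5.6002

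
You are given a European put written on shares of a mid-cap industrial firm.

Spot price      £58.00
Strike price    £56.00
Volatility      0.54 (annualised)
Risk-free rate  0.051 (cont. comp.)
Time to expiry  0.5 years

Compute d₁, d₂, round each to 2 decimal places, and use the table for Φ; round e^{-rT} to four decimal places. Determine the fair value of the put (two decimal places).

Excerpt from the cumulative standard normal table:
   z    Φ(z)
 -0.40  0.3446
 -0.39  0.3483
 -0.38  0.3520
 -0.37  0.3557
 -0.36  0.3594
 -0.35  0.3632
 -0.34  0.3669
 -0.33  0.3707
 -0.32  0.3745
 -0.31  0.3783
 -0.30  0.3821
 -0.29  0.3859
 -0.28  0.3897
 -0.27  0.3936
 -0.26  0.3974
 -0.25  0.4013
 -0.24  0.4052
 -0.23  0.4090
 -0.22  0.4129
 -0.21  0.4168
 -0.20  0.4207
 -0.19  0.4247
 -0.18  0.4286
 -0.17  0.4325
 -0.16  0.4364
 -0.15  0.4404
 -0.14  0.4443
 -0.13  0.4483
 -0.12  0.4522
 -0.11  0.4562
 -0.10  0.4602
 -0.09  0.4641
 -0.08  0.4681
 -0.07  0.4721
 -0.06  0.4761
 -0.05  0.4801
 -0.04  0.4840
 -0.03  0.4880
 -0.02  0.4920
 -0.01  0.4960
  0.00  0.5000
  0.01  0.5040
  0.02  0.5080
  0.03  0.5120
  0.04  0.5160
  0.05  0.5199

£6.88

T = 0.5;  σ√T = 0.3818
d₁ = [ln(58/56) + (0.051 + 0.54²/2)·0.5] / 0.3818 = [0.0351 + 0.0984] / 0.3818 = 0.3496 ≈ 0.35
d₂ = d₁ − σ√T = 0.3496 − 0.3818 = -0.0322 ≈ -0.03
e^(−rT) = e^(−0.051·0.5) = 0.9748
N(−d₂) = N(0.03) = 0.5120;  N(−d₁) = N(-0.35) = 0.3632
P = 56·0.9748·0.5120 − 58·0.3632 = 27.9495 − 21.0656 = 6.8839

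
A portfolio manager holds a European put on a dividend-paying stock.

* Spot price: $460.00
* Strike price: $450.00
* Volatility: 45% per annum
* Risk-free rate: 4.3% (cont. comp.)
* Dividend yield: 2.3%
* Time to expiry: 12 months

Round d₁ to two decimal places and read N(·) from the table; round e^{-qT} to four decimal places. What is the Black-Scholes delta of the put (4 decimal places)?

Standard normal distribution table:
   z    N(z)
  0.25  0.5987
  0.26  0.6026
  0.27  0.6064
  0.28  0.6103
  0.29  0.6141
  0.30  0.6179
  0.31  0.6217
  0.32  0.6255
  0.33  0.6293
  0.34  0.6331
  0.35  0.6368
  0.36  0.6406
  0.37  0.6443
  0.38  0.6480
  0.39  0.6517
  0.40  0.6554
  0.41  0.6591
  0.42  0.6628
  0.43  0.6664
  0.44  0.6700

-0.3660

T = 1;  σ√T = 0.4500
d₁ = [ln(460/450) + (0.043 − 0.023 + 0.45²/2)·1] / 0.4500 = [0.0220 + 0.1212] / 0.4500 = 0.3183 → 0.32
N(d₁) = N(0.32) = 0.6255
Δ_put = e^(−qT)·(N(d₁) − 1) = 0.9773·(0.6255 − 1) = -0.3660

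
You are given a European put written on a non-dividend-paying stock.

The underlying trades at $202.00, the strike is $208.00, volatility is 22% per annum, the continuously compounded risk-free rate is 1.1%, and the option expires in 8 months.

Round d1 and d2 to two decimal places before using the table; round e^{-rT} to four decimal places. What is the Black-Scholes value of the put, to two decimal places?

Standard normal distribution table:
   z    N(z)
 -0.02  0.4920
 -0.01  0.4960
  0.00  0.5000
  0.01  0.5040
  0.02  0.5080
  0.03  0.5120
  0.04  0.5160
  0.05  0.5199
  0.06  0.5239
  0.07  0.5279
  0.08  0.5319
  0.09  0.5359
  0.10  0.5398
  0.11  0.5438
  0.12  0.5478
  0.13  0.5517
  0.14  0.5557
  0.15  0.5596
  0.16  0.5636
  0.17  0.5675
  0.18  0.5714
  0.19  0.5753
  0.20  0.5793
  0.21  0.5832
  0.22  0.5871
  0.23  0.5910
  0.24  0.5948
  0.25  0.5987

$17.00

σ√T = 0.22 × 0.8165 = 0.1796
d₁ = [ln(202/208) + (0.011 + 0.22²/2)·0.6667] / 0.1796 = [-0.0293 + 0.0235] / 0.1796 = -0.0323 which rounds to -0.03
d₂ = d₁ − σ√T = -0.0323 − 0.1796 = -0.2119 which rounds to -0.21
e^(−rT) = e^(−0.011·0.6667) = 0.9927
P = 208·0.9927·N(0.21) − 202·N(0.03) = 208·0.9927·0.5832 − 202·0.5120 = 120.4201 − 103.4240 = 16.9961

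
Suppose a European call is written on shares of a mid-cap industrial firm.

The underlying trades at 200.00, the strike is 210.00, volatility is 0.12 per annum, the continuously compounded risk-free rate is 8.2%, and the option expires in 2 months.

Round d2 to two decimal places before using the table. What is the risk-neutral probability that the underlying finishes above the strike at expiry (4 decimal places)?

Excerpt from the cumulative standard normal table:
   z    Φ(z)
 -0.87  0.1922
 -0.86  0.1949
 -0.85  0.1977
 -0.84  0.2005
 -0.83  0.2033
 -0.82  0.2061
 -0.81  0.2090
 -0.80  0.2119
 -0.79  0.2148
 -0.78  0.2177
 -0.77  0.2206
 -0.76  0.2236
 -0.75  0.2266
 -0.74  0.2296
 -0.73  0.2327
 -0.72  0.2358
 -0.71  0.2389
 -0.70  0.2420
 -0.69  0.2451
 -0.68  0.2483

σ√T = 0.12 × 0.4082 = 0.0490
d₁ = [ln(200/210) + (0.082 + ½·0.12²)·0.1667] / (σ√T) = (-0.0488 + 0.0149) / 0.0490 = -0.6925 → -0.69
d₂ = -0.6925 − 0.0490 = -0.7415 → -0.74
Risk-neutral Pr[S_T > K] = N(d₂) = N(-0.74) = 0.2296

0.2296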